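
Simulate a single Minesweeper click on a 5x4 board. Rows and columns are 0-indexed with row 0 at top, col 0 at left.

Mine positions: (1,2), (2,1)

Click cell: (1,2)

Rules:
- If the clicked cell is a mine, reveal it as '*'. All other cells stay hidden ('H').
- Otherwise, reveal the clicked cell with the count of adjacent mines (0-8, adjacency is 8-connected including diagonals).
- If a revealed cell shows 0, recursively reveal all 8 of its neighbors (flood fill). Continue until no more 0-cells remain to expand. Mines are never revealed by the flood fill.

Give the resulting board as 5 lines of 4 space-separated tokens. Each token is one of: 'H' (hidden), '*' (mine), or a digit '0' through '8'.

H H H H
H H * H
H H H H
H H H H
H H H H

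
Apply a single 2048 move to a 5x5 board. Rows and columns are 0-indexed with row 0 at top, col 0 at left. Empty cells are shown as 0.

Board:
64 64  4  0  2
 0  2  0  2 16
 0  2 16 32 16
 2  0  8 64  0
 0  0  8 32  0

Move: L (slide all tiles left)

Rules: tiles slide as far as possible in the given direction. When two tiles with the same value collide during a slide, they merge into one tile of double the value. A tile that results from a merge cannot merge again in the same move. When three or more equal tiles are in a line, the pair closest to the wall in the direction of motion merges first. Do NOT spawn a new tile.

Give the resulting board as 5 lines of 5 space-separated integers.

Answer: 128   4   2   0   0
  4  16   0   0   0
  2  16  32  16   0
  2   8  64   0   0
  8  32   0   0   0

Derivation:
Slide left:
row 0: [64, 64, 4, 0, 2] -> [128, 4, 2, 0, 0]
row 1: [0, 2, 0, 2, 16] -> [4, 16, 0, 0, 0]
row 2: [0, 2, 16, 32, 16] -> [2, 16, 32, 16, 0]
row 3: [2, 0, 8, 64, 0] -> [2, 8, 64, 0, 0]
row 4: [0, 0, 8, 32, 0] -> [8, 32, 0, 0, 0]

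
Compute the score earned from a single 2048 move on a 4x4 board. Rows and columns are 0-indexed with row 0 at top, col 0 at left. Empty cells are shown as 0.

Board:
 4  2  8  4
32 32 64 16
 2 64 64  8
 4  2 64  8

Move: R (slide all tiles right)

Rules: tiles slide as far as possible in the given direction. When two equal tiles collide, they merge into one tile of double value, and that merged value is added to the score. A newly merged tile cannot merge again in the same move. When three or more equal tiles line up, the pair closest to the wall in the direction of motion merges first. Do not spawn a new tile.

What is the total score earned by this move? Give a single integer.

Slide right:
row 0: [4, 2, 8, 4] -> [4, 2, 8, 4]  score +0 (running 0)
row 1: [32, 32, 64, 16] -> [0, 64, 64, 16]  score +64 (running 64)
row 2: [2, 64, 64, 8] -> [0, 2, 128, 8]  score +128 (running 192)
row 3: [4, 2, 64, 8] -> [4, 2, 64, 8]  score +0 (running 192)
Board after move:
  4   2   8   4
  0  64  64  16
  0   2 128   8
  4   2  64   8

Answer: 192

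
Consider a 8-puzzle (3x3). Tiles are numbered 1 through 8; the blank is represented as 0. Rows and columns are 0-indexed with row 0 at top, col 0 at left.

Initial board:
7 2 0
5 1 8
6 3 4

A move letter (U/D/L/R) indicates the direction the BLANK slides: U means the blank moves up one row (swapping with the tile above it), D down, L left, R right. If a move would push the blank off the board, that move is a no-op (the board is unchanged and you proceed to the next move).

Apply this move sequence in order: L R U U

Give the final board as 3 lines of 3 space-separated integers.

Answer: 7 2 0
5 1 8
6 3 4

Derivation:
After move 1 (L):
7 0 2
5 1 8
6 3 4

After move 2 (R):
7 2 0
5 1 8
6 3 4

After move 3 (U):
7 2 0
5 1 8
6 3 4

After move 4 (U):
7 2 0
5 1 8
6 3 4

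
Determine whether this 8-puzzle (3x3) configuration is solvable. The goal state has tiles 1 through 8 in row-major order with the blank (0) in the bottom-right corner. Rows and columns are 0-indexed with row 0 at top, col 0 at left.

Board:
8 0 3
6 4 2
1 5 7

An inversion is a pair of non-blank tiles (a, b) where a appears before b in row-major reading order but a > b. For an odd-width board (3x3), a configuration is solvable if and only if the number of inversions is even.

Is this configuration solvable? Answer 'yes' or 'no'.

Answer: yes

Derivation:
Inversions (pairs i<j in row-major order where tile[i] > tile[j] > 0): 16
16 is even, so the puzzle is solvable.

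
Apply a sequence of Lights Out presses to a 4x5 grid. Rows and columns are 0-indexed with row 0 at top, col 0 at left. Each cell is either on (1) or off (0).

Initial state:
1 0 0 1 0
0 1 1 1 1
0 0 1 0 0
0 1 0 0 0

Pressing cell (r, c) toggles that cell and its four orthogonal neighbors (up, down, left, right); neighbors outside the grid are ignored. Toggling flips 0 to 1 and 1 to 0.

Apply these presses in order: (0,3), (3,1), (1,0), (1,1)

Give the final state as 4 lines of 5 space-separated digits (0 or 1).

Answer: 0 1 1 0 1
0 1 0 0 1
1 0 1 0 0
1 0 1 0 0

Derivation:
After press 1 at (0,3):
1 0 1 0 1
0 1 1 0 1
0 0 1 0 0
0 1 0 0 0

After press 2 at (3,1):
1 0 1 0 1
0 1 1 0 1
0 1 1 0 0
1 0 1 0 0

After press 3 at (1,0):
0 0 1 0 1
1 0 1 0 1
1 1 1 0 0
1 0 1 0 0

After press 4 at (1,1):
0 1 1 0 1
0 1 0 0 1
1 0 1 0 0
1 0 1 0 0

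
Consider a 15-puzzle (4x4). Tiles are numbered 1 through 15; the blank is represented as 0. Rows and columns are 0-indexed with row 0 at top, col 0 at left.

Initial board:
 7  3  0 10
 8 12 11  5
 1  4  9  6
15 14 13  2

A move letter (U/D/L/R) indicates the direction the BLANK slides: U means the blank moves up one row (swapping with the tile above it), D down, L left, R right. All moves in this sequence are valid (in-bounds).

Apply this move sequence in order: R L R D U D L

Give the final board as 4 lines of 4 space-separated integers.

Answer:  7  3 10  5
 8 12  0 11
 1  4  9  6
15 14 13  2

Derivation:
After move 1 (R):
 7  3 10  0
 8 12 11  5
 1  4  9  6
15 14 13  2

After move 2 (L):
 7  3  0 10
 8 12 11  5
 1  4  9  6
15 14 13  2

After move 3 (R):
 7  3 10  0
 8 12 11  5
 1  4  9  6
15 14 13  2

After move 4 (D):
 7  3 10  5
 8 12 11  0
 1  4  9  6
15 14 13  2

After move 5 (U):
 7  3 10  0
 8 12 11  5
 1  4  9  6
15 14 13  2

After move 6 (D):
 7  3 10  5
 8 12 11  0
 1  4  9  6
15 14 13  2

After move 7 (L):
 7  3 10  5
 8 12  0 11
 1  4  9  6
15 14 13  2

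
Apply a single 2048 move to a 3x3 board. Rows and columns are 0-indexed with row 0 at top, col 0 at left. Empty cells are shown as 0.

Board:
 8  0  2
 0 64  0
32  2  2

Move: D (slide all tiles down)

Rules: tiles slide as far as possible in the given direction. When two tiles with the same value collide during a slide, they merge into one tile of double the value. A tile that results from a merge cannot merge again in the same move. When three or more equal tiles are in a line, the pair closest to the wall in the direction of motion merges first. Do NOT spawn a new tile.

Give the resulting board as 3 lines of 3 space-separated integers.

Answer:  0  0  0
 8 64  0
32  2  4

Derivation:
Slide down:
col 0: [8, 0, 32] -> [0, 8, 32]
col 1: [0, 64, 2] -> [0, 64, 2]
col 2: [2, 0, 2] -> [0, 0, 4]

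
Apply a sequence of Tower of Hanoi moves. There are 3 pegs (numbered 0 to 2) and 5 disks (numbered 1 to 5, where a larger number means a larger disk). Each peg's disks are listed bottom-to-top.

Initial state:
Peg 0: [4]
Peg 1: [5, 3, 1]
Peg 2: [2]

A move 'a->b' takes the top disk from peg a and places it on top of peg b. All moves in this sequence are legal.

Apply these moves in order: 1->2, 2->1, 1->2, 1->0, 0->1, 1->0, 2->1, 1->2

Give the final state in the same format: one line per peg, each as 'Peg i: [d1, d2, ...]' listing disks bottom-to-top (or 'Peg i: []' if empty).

Answer: Peg 0: [4, 3]
Peg 1: [5]
Peg 2: [2, 1]

Derivation:
After move 1 (1->2):
Peg 0: [4]
Peg 1: [5, 3]
Peg 2: [2, 1]

After move 2 (2->1):
Peg 0: [4]
Peg 1: [5, 3, 1]
Peg 2: [2]

After move 3 (1->2):
Peg 0: [4]
Peg 1: [5, 3]
Peg 2: [2, 1]

After move 4 (1->0):
Peg 0: [4, 3]
Peg 1: [5]
Peg 2: [2, 1]

After move 5 (0->1):
Peg 0: [4]
Peg 1: [5, 3]
Peg 2: [2, 1]

After move 6 (1->0):
Peg 0: [4, 3]
Peg 1: [5]
Peg 2: [2, 1]

After move 7 (2->1):
Peg 0: [4, 3]
Peg 1: [5, 1]
Peg 2: [2]

After move 8 (1->2):
Peg 0: [4, 3]
Peg 1: [5]
Peg 2: [2, 1]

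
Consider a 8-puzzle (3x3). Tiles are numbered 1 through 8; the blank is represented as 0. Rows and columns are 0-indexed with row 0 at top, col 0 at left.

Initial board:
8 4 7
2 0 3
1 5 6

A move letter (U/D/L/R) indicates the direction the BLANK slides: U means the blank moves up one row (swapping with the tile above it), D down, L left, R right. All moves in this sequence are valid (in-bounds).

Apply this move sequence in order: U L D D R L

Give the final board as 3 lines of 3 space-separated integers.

After move 1 (U):
8 0 7
2 4 3
1 5 6

After move 2 (L):
0 8 7
2 4 3
1 5 6

After move 3 (D):
2 8 7
0 4 3
1 5 6

After move 4 (D):
2 8 7
1 4 3
0 5 6

After move 5 (R):
2 8 7
1 4 3
5 0 6

After move 6 (L):
2 8 7
1 4 3
0 5 6

Answer: 2 8 7
1 4 3
0 5 6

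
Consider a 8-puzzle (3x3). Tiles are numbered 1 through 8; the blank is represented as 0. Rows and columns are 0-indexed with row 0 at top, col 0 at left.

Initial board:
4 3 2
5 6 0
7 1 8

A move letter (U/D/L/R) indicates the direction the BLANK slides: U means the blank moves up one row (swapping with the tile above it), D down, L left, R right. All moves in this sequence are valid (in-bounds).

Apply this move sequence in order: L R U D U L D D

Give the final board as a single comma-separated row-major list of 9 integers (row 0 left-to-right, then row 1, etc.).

Answer: 4, 6, 3, 5, 1, 2, 7, 0, 8

Derivation:
After move 1 (L):
4 3 2
5 0 6
7 1 8

After move 2 (R):
4 3 2
5 6 0
7 1 8

After move 3 (U):
4 3 0
5 6 2
7 1 8

After move 4 (D):
4 3 2
5 6 0
7 1 8

After move 5 (U):
4 3 0
5 6 2
7 1 8

After move 6 (L):
4 0 3
5 6 2
7 1 8

After move 7 (D):
4 6 3
5 0 2
7 1 8

After move 8 (D):
4 6 3
5 1 2
7 0 8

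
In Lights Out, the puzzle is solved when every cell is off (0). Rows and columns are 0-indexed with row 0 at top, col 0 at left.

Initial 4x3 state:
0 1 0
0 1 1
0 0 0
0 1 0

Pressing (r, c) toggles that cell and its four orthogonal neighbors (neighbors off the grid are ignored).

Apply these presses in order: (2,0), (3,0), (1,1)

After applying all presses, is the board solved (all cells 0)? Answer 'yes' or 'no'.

Answer: yes

Derivation:
After press 1 at (2,0):
0 1 0
1 1 1
1 1 0
1 1 0

After press 2 at (3,0):
0 1 0
1 1 1
0 1 0
0 0 0

After press 3 at (1,1):
0 0 0
0 0 0
0 0 0
0 0 0

Lights still on: 0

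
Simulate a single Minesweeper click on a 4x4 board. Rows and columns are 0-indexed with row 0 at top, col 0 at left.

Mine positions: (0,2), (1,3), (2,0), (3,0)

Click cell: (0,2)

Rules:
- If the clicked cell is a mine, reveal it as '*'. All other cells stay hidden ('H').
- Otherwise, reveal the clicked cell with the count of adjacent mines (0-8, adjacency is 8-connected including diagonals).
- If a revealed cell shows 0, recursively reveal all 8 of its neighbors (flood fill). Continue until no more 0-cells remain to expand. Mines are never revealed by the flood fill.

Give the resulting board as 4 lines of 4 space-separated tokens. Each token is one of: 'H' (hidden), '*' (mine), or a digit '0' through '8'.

H H * H
H H H H
H H H H
H H H H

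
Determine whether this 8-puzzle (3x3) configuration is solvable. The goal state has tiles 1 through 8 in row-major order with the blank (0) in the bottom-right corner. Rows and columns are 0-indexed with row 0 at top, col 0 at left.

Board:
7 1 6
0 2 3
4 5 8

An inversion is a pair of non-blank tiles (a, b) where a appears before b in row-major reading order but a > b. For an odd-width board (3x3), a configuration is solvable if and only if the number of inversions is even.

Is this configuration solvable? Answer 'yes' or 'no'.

Answer: yes

Derivation:
Inversions (pairs i<j in row-major order where tile[i] > tile[j] > 0): 10
10 is even, so the puzzle is solvable.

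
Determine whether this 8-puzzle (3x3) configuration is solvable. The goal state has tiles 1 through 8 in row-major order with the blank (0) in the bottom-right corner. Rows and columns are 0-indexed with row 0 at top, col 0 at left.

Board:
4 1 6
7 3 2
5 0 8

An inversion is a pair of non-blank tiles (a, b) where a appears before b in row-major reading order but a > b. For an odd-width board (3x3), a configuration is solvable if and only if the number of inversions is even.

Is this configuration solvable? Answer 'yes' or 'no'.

Inversions (pairs i<j in row-major order where tile[i] > tile[j] > 0): 10
10 is even, so the puzzle is solvable.

Answer: yes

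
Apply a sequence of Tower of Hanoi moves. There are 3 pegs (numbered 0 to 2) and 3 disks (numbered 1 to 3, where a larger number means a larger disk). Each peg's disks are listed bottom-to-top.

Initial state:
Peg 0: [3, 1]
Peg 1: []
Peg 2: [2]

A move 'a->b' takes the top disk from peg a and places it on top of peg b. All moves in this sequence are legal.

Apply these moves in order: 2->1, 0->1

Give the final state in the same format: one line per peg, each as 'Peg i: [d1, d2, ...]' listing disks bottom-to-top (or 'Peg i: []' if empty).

After move 1 (2->1):
Peg 0: [3, 1]
Peg 1: [2]
Peg 2: []

After move 2 (0->1):
Peg 0: [3]
Peg 1: [2, 1]
Peg 2: []

Answer: Peg 0: [3]
Peg 1: [2, 1]
Peg 2: []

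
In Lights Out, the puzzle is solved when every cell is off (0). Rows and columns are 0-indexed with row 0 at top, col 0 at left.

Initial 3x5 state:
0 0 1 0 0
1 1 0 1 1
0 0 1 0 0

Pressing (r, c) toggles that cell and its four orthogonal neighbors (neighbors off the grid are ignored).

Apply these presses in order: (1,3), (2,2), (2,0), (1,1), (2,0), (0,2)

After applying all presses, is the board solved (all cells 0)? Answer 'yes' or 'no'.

Answer: yes

Derivation:
After press 1 at (1,3):
0 0 1 1 0
1 1 1 0 0
0 0 1 1 0

After press 2 at (2,2):
0 0 1 1 0
1 1 0 0 0
0 1 0 0 0

After press 3 at (2,0):
0 0 1 1 0
0 1 0 0 0
1 0 0 0 0

After press 4 at (1,1):
0 1 1 1 0
1 0 1 0 0
1 1 0 0 0

After press 5 at (2,0):
0 1 1 1 0
0 0 1 0 0
0 0 0 0 0

After press 6 at (0,2):
0 0 0 0 0
0 0 0 0 0
0 0 0 0 0

Lights still on: 0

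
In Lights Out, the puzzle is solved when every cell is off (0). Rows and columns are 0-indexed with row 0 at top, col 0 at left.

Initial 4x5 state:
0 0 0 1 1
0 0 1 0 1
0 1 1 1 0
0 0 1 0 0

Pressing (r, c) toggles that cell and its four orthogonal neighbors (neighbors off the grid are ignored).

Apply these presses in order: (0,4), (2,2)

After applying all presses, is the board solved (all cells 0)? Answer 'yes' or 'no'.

After press 1 at (0,4):
0 0 0 0 0
0 0 1 0 0
0 1 1 1 0
0 0 1 0 0

After press 2 at (2,2):
0 0 0 0 0
0 0 0 0 0
0 0 0 0 0
0 0 0 0 0

Lights still on: 0

Answer: yes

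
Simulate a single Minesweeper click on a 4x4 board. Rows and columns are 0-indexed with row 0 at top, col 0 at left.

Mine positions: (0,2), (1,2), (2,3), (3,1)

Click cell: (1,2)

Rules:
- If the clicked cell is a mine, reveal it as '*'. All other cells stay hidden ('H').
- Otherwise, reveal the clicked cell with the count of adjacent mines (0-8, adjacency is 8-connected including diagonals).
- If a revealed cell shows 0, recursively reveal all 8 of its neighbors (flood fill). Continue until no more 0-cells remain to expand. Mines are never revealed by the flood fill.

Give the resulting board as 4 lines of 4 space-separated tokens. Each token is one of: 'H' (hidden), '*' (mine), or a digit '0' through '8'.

H H H H
H H * H
H H H H
H H H H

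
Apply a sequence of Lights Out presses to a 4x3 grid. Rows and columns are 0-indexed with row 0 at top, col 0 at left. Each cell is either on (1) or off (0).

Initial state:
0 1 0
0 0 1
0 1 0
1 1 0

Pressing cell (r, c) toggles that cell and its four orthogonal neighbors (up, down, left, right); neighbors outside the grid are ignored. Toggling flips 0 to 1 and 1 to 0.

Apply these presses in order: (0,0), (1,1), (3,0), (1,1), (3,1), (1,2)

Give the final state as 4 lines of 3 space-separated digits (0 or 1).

Answer: 1 0 1
1 1 0
1 0 1
1 1 1

Derivation:
After press 1 at (0,0):
1 0 0
1 0 1
0 1 0
1 1 0

After press 2 at (1,1):
1 1 0
0 1 0
0 0 0
1 1 0

After press 3 at (3,0):
1 1 0
0 1 0
1 0 0
0 0 0

After press 4 at (1,1):
1 0 0
1 0 1
1 1 0
0 0 0

After press 5 at (3,1):
1 0 0
1 0 1
1 0 0
1 1 1

After press 6 at (1,2):
1 0 1
1 1 0
1 0 1
1 1 1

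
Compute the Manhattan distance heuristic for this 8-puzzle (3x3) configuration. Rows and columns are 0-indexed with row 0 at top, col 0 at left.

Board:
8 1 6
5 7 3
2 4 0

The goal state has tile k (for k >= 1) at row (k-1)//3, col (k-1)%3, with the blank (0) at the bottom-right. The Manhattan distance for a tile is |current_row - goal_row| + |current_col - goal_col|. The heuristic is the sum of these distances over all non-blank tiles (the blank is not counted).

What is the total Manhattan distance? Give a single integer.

Answer: 14

Derivation:
Tile 8: (0,0)->(2,1) = 3
Tile 1: (0,1)->(0,0) = 1
Tile 6: (0,2)->(1,2) = 1
Tile 5: (1,0)->(1,1) = 1
Tile 7: (1,1)->(2,0) = 2
Tile 3: (1,2)->(0,2) = 1
Tile 2: (2,0)->(0,1) = 3
Tile 4: (2,1)->(1,0) = 2
Sum: 3 + 1 + 1 + 1 + 2 + 1 + 3 + 2 = 14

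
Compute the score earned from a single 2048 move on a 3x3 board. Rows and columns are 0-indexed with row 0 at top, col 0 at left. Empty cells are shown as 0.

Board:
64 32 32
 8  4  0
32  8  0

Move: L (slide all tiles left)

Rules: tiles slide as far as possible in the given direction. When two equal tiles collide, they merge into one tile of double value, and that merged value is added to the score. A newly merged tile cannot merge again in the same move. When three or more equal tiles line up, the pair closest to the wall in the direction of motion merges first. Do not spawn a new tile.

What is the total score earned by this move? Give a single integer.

Answer: 64

Derivation:
Slide left:
row 0: [64, 32, 32] -> [64, 64, 0]  score +64 (running 64)
row 1: [8, 4, 0] -> [8, 4, 0]  score +0 (running 64)
row 2: [32, 8, 0] -> [32, 8, 0]  score +0 (running 64)
Board after move:
64 64  0
 8  4  0
32  8  0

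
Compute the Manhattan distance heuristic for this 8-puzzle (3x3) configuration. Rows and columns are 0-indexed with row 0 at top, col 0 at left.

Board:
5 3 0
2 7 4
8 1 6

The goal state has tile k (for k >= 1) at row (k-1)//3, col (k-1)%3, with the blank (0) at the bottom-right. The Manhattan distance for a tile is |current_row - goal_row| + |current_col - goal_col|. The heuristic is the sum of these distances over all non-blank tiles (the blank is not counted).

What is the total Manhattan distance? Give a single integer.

Answer: 14

Derivation:
Tile 5: (0,0)->(1,1) = 2
Tile 3: (0,1)->(0,2) = 1
Tile 2: (1,0)->(0,1) = 2
Tile 7: (1,1)->(2,0) = 2
Tile 4: (1,2)->(1,0) = 2
Tile 8: (2,0)->(2,1) = 1
Tile 1: (2,1)->(0,0) = 3
Tile 6: (2,2)->(1,2) = 1
Sum: 2 + 1 + 2 + 2 + 2 + 1 + 3 + 1 = 14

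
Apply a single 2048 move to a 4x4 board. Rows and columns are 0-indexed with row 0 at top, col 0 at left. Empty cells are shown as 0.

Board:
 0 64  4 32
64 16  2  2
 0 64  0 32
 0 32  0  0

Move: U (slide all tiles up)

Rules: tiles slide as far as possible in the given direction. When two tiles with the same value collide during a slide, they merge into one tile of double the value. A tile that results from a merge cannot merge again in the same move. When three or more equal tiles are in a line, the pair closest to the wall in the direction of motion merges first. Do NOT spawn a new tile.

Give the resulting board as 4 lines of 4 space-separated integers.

Answer: 64 64  4 32
 0 16  2  2
 0 64  0 32
 0 32  0  0

Derivation:
Slide up:
col 0: [0, 64, 0, 0] -> [64, 0, 0, 0]
col 1: [64, 16, 64, 32] -> [64, 16, 64, 32]
col 2: [4, 2, 0, 0] -> [4, 2, 0, 0]
col 3: [32, 2, 32, 0] -> [32, 2, 32, 0]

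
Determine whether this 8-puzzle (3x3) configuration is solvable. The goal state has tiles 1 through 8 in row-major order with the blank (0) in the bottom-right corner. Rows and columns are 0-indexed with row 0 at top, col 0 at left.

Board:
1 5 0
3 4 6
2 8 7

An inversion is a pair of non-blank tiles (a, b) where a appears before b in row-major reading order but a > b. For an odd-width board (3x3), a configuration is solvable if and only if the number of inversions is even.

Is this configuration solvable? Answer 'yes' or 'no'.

Inversions (pairs i<j in row-major order where tile[i] > tile[j] > 0): 7
7 is odd, so the puzzle is not solvable.

Answer: no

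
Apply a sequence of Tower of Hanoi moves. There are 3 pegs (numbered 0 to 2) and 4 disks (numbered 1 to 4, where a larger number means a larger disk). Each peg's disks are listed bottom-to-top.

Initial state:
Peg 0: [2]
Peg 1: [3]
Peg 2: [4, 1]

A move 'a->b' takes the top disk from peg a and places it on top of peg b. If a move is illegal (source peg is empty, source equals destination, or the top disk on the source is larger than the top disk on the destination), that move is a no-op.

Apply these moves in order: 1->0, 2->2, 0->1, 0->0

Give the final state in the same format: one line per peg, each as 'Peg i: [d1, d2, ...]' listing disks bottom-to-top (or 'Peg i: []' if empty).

Answer: Peg 0: []
Peg 1: [3, 2]
Peg 2: [4, 1]

Derivation:
After move 1 (1->0):
Peg 0: [2]
Peg 1: [3]
Peg 2: [4, 1]

After move 2 (2->2):
Peg 0: [2]
Peg 1: [3]
Peg 2: [4, 1]

After move 3 (0->1):
Peg 0: []
Peg 1: [3, 2]
Peg 2: [4, 1]

After move 4 (0->0):
Peg 0: []
Peg 1: [3, 2]
Peg 2: [4, 1]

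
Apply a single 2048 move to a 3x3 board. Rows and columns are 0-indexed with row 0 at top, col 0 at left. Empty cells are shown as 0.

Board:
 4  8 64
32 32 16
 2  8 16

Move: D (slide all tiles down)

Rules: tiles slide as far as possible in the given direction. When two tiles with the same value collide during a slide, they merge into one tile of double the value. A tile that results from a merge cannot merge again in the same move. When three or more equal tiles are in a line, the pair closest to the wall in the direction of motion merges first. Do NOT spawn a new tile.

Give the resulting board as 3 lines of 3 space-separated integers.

Slide down:
col 0: [4, 32, 2] -> [4, 32, 2]
col 1: [8, 32, 8] -> [8, 32, 8]
col 2: [64, 16, 16] -> [0, 64, 32]

Answer:  4  8  0
32 32 64
 2  8 32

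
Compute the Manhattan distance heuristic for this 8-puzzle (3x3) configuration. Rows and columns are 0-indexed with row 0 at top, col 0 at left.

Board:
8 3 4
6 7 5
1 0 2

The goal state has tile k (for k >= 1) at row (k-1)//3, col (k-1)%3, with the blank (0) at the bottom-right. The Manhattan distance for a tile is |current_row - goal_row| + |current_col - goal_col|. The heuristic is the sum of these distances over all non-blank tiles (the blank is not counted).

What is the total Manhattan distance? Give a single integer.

Tile 8: at (0,0), goal (2,1), distance |0-2|+|0-1| = 3
Tile 3: at (0,1), goal (0,2), distance |0-0|+|1-2| = 1
Tile 4: at (0,2), goal (1,0), distance |0-1|+|2-0| = 3
Tile 6: at (1,0), goal (1,2), distance |1-1|+|0-2| = 2
Tile 7: at (1,1), goal (2,0), distance |1-2|+|1-0| = 2
Tile 5: at (1,2), goal (1,1), distance |1-1|+|2-1| = 1
Tile 1: at (2,0), goal (0,0), distance |2-0|+|0-0| = 2
Tile 2: at (2,2), goal (0,1), distance |2-0|+|2-1| = 3
Sum: 3 + 1 + 3 + 2 + 2 + 1 + 2 + 3 = 17

Answer: 17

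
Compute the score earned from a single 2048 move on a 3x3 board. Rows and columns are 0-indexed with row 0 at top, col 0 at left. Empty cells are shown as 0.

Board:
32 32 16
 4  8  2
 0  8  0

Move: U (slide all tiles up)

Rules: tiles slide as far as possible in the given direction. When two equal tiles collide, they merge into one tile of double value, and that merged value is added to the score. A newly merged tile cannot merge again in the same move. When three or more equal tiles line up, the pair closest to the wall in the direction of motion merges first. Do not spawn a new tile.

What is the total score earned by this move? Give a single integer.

Answer: 16

Derivation:
Slide up:
col 0: [32, 4, 0] -> [32, 4, 0]  score +0 (running 0)
col 1: [32, 8, 8] -> [32, 16, 0]  score +16 (running 16)
col 2: [16, 2, 0] -> [16, 2, 0]  score +0 (running 16)
Board after move:
32 32 16
 4 16  2
 0  0  0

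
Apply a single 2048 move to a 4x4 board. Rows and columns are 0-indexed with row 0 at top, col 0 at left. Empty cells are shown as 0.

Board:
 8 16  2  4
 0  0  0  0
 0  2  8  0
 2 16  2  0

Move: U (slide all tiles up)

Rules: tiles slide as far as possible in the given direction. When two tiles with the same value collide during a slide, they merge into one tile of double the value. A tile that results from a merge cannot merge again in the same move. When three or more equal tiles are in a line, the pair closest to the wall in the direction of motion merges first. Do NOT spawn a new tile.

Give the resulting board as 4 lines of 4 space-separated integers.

Slide up:
col 0: [8, 0, 0, 2] -> [8, 2, 0, 0]
col 1: [16, 0, 2, 16] -> [16, 2, 16, 0]
col 2: [2, 0, 8, 2] -> [2, 8, 2, 0]
col 3: [4, 0, 0, 0] -> [4, 0, 0, 0]

Answer:  8 16  2  4
 2  2  8  0
 0 16  2  0
 0  0  0  0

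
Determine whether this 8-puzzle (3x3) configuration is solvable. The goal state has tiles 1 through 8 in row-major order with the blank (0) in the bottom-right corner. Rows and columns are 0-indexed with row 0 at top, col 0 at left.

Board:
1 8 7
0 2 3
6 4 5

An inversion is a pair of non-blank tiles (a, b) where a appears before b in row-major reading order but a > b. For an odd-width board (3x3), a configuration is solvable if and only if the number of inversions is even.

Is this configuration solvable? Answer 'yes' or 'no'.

Inversions (pairs i<j in row-major order where tile[i] > tile[j] > 0): 13
13 is odd, so the puzzle is not solvable.

Answer: no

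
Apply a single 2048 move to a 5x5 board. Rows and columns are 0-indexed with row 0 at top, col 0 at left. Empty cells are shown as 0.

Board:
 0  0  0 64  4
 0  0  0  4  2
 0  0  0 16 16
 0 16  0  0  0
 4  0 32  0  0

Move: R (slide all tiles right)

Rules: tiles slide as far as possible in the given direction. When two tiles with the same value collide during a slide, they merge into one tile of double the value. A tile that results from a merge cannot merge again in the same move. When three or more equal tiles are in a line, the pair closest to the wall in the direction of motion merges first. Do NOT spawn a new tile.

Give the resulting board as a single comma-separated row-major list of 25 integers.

Answer: 0, 0, 0, 64, 4, 0, 0, 0, 4, 2, 0, 0, 0, 0, 32, 0, 0, 0, 0, 16, 0, 0, 0, 4, 32

Derivation:
Slide right:
row 0: [0, 0, 0, 64, 4] -> [0, 0, 0, 64, 4]
row 1: [0, 0, 0, 4, 2] -> [0, 0, 0, 4, 2]
row 2: [0, 0, 0, 16, 16] -> [0, 0, 0, 0, 32]
row 3: [0, 16, 0, 0, 0] -> [0, 0, 0, 0, 16]
row 4: [4, 0, 32, 0, 0] -> [0, 0, 0, 4, 32]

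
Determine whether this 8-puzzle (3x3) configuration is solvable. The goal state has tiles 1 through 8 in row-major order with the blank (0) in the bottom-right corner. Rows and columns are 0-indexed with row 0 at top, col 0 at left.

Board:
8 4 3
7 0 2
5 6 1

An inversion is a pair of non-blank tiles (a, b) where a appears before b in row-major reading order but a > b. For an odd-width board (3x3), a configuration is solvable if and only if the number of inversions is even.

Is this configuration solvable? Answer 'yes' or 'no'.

Inversions (pairs i<j in row-major order where tile[i] > tile[j] > 0): 19
19 is odd, so the puzzle is not solvable.

Answer: no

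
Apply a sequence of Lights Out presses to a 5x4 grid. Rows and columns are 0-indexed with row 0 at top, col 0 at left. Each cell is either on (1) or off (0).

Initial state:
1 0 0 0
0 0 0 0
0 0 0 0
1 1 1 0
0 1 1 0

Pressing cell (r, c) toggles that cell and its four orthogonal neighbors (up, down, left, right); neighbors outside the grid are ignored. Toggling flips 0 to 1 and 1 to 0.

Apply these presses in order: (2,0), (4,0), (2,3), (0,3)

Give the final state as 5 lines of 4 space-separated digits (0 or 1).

After press 1 at (2,0):
1 0 0 0
1 0 0 0
1 1 0 0
0 1 1 0
0 1 1 0

After press 2 at (4,0):
1 0 0 0
1 0 0 0
1 1 0 0
1 1 1 0
1 0 1 0

After press 3 at (2,3):
1 0 0 0
1 0 0 1
1 1 1 1
1 1 1 1
1 0 1 0

After press 4 at (0,3):
1 0 1 1
1 0 0 0
1 1 1 1
1 1 1 1
1 0 1 0

Answer: 1 0 1 1
1 0 0 0
1 1 1 1
1 1 1 1
1 0 1 0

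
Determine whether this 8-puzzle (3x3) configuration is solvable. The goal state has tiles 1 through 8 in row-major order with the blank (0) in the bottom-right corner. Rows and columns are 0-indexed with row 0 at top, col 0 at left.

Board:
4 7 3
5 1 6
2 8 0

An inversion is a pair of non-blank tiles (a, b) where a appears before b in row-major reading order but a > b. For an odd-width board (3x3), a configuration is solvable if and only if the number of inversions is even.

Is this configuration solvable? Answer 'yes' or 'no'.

Inversions (pairs i<j in row-major order where tile[i] > tile[j] > 0): 13
13 is odd, so the puzzle is not solvable.

Answer: no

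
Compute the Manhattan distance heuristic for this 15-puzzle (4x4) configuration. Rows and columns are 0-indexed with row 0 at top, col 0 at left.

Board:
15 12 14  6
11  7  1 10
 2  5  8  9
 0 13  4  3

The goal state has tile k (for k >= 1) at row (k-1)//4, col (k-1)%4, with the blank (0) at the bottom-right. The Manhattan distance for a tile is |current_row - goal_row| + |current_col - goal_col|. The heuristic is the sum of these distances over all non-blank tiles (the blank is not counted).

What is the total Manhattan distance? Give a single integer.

Answer: 45

Derivation:
Tile 15: (0,0)->(3,2) = 5
Tile 12: (0,1)->(2,3) = 4
Tile 14: (0,2)->(3,1) = 4
Tile 6: (0,3)->(1,1) = 3
Tile 11: (1,0)->(2,2) = 3
Tile 7: (1,1)->(1,2) = 1
Tile 1: (1,2)->(0,0) = 3
Tile 10: (1,3)->(2,1) = 3
Tile 2: (2,0)->(0,1) = 3
Tile 5: (2,1)->(1,0) = 2
Tile 8: (2,2)->(1,3) = 2
Tile 9: (2,3)->(2,0) = 3
Tile 13: (3,1)->(3,0) = 1
Tile 4: (3,2)->(0,3) = 4
Tile 3: (3,3)->(0,2) = 4
Sum: 5 + 4 + 4 + 3 + 3 + 1 + 3 + 3 + 3 + 2 + 2 + 3 + 1 + 4 + 4 = 45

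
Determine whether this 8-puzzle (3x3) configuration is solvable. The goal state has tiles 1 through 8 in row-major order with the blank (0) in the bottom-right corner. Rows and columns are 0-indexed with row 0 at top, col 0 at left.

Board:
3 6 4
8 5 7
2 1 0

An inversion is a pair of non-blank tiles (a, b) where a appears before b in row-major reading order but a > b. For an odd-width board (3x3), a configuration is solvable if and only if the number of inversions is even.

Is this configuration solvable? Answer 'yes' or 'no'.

Inversions (pairs i<j in row-major order where tile[i] > tile[j] > 0): 17
17 is odd, so the puzzle is not solvable.

Answer: no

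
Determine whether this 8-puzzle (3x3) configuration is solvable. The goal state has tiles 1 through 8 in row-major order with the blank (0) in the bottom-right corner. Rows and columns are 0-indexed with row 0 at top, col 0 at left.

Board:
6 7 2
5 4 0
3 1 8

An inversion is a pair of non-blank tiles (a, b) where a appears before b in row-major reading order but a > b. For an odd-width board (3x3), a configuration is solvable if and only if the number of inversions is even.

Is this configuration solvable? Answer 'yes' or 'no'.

Inversions (pairs i<j in row-major order where tile[i] > tile[j] > 0): 17
17 is odd, so the puzzle is not solvable.

Answer: no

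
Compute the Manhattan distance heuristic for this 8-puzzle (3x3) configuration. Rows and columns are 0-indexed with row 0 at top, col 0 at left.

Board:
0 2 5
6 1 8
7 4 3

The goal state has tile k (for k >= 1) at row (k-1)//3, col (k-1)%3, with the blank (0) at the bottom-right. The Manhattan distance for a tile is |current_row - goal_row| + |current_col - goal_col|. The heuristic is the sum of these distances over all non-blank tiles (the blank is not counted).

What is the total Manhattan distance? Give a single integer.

Tile 2: (0,1)->(0,1) = 0
Tile 5: (0,2)->(1,1) = 2
Tile 6: (1,0)->(1,2) = 2
Tile 1: (1,1)->(0,0) = 2
Tile 8: (1,2)->(2,1) = 2
Tile 7: (2,0)->(2,0) = 0
Tile 4: (2,1)->(1,0) = 2
Tile 3: (2,2)->(0,2) = 2
Sum: 0 + 2 + 2 + 2 + 2 + 0 + 2 + 2 = 12

Answer: 12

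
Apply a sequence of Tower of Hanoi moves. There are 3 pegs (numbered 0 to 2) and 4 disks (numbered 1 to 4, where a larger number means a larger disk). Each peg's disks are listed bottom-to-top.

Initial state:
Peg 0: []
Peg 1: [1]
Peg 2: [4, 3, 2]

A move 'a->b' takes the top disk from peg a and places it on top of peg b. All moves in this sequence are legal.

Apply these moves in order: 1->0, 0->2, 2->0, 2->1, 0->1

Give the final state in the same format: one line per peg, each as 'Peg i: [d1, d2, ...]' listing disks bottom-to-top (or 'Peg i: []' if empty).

After move 1 (1->0):
Peg 0: [1]
Peg 1: []
Peg 2: [4, 3, 2]

After move 2 (0->2):
Peg 0: []
Peg 1: []
Peg 2: [4, 3, 2, 1]

After move 3 (2->0):
Peg 0: [1]
Peg 1: []
Peg 2: [4, 3, 2]

After move 4 (2->1):
Peg 0: [1]
Peg 1: [2]
Peg 2: [4, 3]

After move 5 (0->1):
Peg 0: []
Peg 1: [2, 1]
Peg 2: [4, 3]

Answer: Peg 0: []
Peg 1: [2, 1]
Peg 2: [4, 3]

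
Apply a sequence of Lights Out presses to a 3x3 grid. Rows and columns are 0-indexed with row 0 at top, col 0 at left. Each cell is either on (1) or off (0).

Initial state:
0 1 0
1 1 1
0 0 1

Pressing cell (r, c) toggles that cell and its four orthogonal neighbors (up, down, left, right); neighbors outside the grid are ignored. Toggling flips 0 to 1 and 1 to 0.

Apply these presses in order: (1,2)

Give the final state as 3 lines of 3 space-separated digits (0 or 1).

After press 1 at (1,2):
0 1 1
1 0 0
0 0 0

Answer: 0 1 1
1 0 0
0 0 0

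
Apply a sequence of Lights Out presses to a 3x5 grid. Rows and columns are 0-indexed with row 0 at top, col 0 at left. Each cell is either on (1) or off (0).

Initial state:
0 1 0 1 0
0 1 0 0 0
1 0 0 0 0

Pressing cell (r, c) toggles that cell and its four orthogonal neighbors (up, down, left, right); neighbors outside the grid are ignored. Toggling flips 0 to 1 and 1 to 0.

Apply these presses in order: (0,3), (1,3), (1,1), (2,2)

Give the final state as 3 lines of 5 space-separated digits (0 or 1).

After press 1 at (0,3):
0 1 1 0 1
0 1 0 1 0
1 0 0 0 0

After press 2 at (1,3):
0 1 1 1 1
0 1 1 0 1
1 0 0 1 0

After press 3 at (1,1):
0 0 1 1 1
1 0 0 0 1
1 1 0 1 0

After press 4 at (2,2):
0 0 1 1 1
1 0 1 0 1
1 0 1 0 0

Answer: 0 0 1 1 1
1 0 1 0 1
1 0 1 0 0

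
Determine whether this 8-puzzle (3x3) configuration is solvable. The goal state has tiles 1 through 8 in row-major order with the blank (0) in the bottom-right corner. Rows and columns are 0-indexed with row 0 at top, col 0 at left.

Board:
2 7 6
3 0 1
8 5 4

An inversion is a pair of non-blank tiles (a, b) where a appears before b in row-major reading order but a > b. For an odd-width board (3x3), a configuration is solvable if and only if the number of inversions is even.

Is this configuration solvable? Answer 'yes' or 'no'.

Inversions (pairs i<j in row-major order where tile[i] > tile[j] > 0): 14
14 is even, so the puzzle is solvable.

Answer: yes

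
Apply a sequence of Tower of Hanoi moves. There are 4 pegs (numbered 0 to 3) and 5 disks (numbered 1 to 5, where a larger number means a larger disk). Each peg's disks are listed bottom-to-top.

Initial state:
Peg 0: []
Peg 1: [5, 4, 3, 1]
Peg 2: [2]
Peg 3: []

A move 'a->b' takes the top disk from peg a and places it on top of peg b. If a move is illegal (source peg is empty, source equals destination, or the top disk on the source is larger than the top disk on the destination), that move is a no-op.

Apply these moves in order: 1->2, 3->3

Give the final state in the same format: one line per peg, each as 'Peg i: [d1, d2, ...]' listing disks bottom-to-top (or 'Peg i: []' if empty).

Answer: Peg 0: []
Peg 1: [5, 4, 3]
Peg 2: [2, 1]
Peg 3: []

Derivation:
After move 1 (1->2):
Peg 0: []
Peg 1: [5, 4, 3]
Peg 2: [2, 1]
Peg 3: []

After move 2 (3->3):
Peg 0: []
Peg 1: [5, 4, 3]
Peg 2: [2, 1]
Peg 3: []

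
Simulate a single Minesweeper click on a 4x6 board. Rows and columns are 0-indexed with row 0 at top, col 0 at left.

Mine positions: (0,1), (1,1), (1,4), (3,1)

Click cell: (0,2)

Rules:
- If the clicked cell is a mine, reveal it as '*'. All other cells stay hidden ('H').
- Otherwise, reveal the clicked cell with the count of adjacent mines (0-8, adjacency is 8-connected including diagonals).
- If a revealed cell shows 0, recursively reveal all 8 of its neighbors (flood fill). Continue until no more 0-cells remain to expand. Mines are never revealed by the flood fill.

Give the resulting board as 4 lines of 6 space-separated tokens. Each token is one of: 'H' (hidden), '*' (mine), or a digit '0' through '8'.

H H 2 H H H
H H H H H H
H H H H H H
H H H H H H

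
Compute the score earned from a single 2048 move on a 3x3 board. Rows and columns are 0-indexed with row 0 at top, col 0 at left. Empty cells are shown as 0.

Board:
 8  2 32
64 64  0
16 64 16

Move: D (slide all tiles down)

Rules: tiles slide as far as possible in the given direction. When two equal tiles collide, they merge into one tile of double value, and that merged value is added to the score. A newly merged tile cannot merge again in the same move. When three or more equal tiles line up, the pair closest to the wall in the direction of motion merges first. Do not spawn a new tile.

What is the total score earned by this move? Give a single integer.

Answer: 128

Derivation:
Slide down:
col 0: [8, 64, 16] -> [8, 64, 16]  score +0 (running 0)
col 1: [2, 64, 64] -> [0, 2, 128]  score +128 (running 128)
col 2: [32, 0, 16] -> [0, 32, 16]  score +0 (running 128)
Board after move:
  8   0   0
 64   2  32
 16 128  16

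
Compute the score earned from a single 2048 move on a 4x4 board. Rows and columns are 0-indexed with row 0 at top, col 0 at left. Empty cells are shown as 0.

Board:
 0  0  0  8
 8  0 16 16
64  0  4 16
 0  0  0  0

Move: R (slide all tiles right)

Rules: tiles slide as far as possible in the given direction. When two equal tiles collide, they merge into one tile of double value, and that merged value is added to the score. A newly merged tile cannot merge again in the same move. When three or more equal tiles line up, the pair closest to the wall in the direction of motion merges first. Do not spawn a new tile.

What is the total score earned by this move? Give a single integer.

Answer: 32

Derivation:
Slide right:
row 0: [0, 0, 0, 8] -> [0, 0, 0, 8]  score +0 (running 0)
row 1: [8, 0, 16, 16] -> [0, 0, 8, 32]  score +32 (running 32)
row 2: [64, 0, 4, 16] -> [0, 64, 4, 16]  score +0 (running 32)
row 3: [0, 0, 0, 0] -> [0, 0, 0, 0]  score +0 (running 32)
Board after move:
 0  0  0  8
 0  0  8 32
 0 64  4 16
 0  0  0  0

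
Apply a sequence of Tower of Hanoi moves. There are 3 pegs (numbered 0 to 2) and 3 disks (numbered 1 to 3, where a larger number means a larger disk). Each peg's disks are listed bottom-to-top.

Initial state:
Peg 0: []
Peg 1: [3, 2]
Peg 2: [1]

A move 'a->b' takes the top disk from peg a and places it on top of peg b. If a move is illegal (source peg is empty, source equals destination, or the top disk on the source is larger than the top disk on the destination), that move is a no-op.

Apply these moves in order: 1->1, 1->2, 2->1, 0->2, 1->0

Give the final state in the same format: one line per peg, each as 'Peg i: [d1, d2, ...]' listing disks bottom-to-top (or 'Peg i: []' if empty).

Answer: Peg 0: [1]
Peg 1: [3, 2]
Peg 2: []

Derivation:
After move 1 (1->1):
Peg 0: []
Peg 1: [3, 2]
Peg 2: [1]

After move 2 (1->2):
Peg 0: []
Peg 1: [3, 2]
Peg 2: [1]

After move 3 (2->1):
Peg 0: []
Peg 1: [3, 2, 1]
Peg 2: []

After move 4 (0->2):
Peg 0: []
Peg 1: [3, 2, 1]
Peg 2: []

After move 5 (1->0):
Peg 0: [1]
Peg 1: [3, 2]
Peg 2: []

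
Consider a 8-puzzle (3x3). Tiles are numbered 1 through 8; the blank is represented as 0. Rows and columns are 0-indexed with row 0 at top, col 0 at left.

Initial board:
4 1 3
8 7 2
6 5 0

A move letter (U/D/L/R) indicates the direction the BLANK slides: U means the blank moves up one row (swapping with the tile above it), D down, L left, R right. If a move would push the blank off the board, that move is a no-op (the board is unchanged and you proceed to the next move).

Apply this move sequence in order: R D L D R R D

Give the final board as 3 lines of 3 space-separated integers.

After move 1 (R):
4 1 3
8 7 2
6 5 0

After move 2 (D):
4 1 3
8 7 2
6 5 0

After move 3 (L):
4 1 3
8 7 2
6 0 5

After move 4 (D):
4 1 3
8 7 2
6 0 5

After move 5 (R):
4 1 3
8 7 2
6 5 0

After move 6 (R):
4 1 3
8 7 2
6 5 0

After move 7 (D):
4 1 3
8 7 2
6 5 0

Answer: 4 1 3
8 7 2
6 5 0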